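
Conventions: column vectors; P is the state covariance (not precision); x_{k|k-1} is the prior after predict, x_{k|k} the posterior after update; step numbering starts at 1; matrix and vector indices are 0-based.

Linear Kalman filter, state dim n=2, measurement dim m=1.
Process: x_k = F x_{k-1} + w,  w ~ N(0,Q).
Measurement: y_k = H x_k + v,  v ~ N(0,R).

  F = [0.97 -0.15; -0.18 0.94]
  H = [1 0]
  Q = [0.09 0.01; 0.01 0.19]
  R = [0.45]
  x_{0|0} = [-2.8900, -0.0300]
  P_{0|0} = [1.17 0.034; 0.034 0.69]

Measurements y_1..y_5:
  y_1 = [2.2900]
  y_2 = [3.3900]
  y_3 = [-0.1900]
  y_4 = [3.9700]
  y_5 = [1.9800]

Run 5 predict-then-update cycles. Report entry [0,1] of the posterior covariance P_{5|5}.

step 1: x^-=[-2.7988, 0.4920]  P^-=[1.1965 -0.2597; -0.2597 0.8261]  S=[1.6465]  K=[0.7267; -0.1577]  nu=[5.0888]  x^+=[0.8992, -0.3105]  P^+=[0.3270 -0.0710; -0.0710 0.7851]
step 2: x^-=[0.9188, -0.4537]  P^-=[0.4360 -0.2244; -0.2244 0.9184]  S=[0.8860]  K=[0.4921; -0.2533]  nu=[2.4712]  x^+=[2.1349, -1.0797]  P^+=[0.2214 -0.1140; -0.1140 0.8615]
step 3: x^-=[2.2328, -1.3992]  P^-=[0.3509 -0.2571; -0.2571 0.9970]  S=[0.8009]  K=[0.4381; -0.3211]  nu=[-2.4228]  x^+=[1.1713, -0.6213]  P^+=[0.1972 -0.1445; -0.1445 0.9144]
step 4: x^-=[1.2293, -0.7949]  P^-=[0.3381 -0.2890; -0.2890 1.0533]  S=[0.7881]  K=[0.4290; -0.3667]  nu=[2.7407]  x^+=[2.4051, -1.7998]  P^+=[0.1931 -0.1650; -0.1650 0.9473]
step 5: x^-=[2.6030, -2.1248]  P^-=[0.3410 -0.3122; -0.3122 1.0891]  S=[0.7910]  K=[0.4311; -0.3947]  nu=[-0.6230]  x^+=[2.3344, -1.8789]  P^+=[0.1940 -0.1776; -0.1776 0.9659]

P_post[0,1] = -0.1776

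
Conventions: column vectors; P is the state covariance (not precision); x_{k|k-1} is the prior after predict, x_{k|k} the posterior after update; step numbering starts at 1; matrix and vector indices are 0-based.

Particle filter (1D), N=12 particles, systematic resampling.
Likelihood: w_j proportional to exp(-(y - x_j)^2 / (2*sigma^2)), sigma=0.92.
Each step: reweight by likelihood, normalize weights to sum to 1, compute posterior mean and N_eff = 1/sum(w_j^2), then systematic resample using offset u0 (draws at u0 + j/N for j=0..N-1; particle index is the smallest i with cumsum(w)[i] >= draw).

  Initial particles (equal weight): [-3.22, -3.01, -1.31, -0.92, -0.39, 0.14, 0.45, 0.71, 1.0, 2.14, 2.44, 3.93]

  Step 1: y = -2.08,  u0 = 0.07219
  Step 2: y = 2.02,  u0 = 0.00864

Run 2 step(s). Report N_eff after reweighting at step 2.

N_eff = 1.4324

step 1: w=[0.1859, 0.2403, 0.2822, 0.1809, 0.0741, 0.0218, 0.0091, 0.0040, 0.0015, 0.0000, 0.0000, 0.0000]  mean=-1.8756  Neff=4.7440  idx=[0, 0, 1, 1, 1, 2, 2, 2, 3, 3, 4, 6]
step 2: w=[0.0000, 0.0000, 0.0000, 0.0000, 0.0000, 0.0051, 0.0051, 0.0051, 0.0215, 0.0215, 0.1148, 0.8270]  mean=0.2679  Neff=1.4324  idx=[6, 10, 11, 11, 11, 11, 11, 11, 11, 11, 11, 11]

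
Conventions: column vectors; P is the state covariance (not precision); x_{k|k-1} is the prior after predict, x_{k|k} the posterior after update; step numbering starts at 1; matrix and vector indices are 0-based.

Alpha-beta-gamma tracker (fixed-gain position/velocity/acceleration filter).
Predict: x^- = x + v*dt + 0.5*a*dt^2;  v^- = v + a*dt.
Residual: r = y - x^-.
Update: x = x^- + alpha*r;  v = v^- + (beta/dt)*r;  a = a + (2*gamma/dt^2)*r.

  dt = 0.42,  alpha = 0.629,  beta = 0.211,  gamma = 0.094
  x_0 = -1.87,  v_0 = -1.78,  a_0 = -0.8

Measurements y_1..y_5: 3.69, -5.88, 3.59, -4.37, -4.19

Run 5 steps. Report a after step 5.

a_post = -4.7722

step 1: x_pred=-2.6882  r=6.3782  x^+=1.3237  v^+=1.0883  a^+=5.9976
step 2: x_pred=2.3098  r=-8.1898  x^+=-2.8416  v^+=-0.5071  a^+=-2.7307
step 3: x_pred=-3.2954  r=6.8854  x^+=1.0355  v^+=1.8051  a^+=4.6075
step 4: x_pred=2.2000  r=-6.5700  x^+=-1.9325  v^+=0.4396  a^+=-2.3946
step 5: x_pred=-1.9591  r=-2.2309  x^+=-3.3623  v^+=-1.6869  a^+=-4.7722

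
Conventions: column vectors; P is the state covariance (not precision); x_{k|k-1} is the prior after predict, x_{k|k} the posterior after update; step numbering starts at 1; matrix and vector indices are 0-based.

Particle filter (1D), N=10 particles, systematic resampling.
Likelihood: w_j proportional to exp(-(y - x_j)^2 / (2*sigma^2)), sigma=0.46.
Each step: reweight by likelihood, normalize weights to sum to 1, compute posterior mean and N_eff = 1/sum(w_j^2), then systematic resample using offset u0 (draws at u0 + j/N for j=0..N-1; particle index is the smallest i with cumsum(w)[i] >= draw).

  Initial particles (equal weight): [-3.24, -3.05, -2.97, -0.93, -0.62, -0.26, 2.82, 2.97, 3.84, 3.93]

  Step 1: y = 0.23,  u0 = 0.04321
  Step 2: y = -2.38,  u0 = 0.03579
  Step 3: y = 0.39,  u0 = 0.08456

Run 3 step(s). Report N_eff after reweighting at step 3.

N_eff = 5.2636

step 1: w=[0.0000, 0.0000, 0.0000, 0.0527, 0.2296, 0.7178, 0.0000, 0.0000, 0.0000, 0.0000]  mean=-0.3779  Neff=1.7524  idx=[3, 4, 4, 5, 5, 5, 5, 5, 5, 5]
step 2: w=[0.8230, 0.0784, 0.0784, 0.0029, 0.0029, 0.0029, 0.0029, 0.0029, 0.0029, 0.0029]  mean=-0.8679  Neff=1.4499  idx=[0, 0, 0, 0, 0, 0, 0, 0, 1, 2]
step 3: w=[0.0526, 0.0526, 0.0526, 0.0526, 0.0526, 0.0526, 0.0526, 0.0526, 0.2897, 0.2897]  mean=-0.7504  Neff=5.2636  idx=[1, 3, 5, 7, 8, 8, 8, 9, 9, 9]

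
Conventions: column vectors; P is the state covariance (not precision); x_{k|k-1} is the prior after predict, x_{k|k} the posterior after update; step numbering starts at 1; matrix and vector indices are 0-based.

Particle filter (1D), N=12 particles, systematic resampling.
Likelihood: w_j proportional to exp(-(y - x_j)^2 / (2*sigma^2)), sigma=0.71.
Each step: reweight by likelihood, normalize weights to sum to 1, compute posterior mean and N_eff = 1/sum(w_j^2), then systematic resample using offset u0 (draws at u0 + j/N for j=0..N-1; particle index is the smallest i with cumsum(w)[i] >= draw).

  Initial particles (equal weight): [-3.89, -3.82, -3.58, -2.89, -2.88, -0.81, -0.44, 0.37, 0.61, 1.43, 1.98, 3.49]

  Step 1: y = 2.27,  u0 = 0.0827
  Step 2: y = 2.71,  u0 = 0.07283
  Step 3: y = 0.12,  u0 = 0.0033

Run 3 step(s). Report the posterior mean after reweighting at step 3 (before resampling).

step 1: w=[0.0000, 0.0000, 0.0000, 0.0000, 0.0000, 0.0000, 0.0004, 0.0160, 0.0374, 0.2856, 0.5291, 0.1314]  mean=1.9432  Neff=2.6284  idx=[9, 9, 9, 9, 10, 10, 10, 10, 10, 10, 11, 11]
step 2: w=[0.0363, 0.0363, 0.0363, 0.0363, 0.1088, 0.1088, 0.1088, 0.1088, 0.1088, 0.1088, 0.1009, 0.1009]  mean=2.2049  Neff=10.3439  idx=[2, 4, 4, 5, 6, 7, 7, 8, 9, 10, 11, 11]
step 3: w=[0.4133, 0.0733, 0.0733, 0.0733, 0.0733, 0.0733, 0.0733, 0.0733, 0.0733, 0.0000, 0.0000, 0.0000]  mean=1.7528  Neff=4.6763  idx=[0, 0, 0, 0, 0, 1, 2, 3, 4, 5, 6, 7]

post_mean = 1.7528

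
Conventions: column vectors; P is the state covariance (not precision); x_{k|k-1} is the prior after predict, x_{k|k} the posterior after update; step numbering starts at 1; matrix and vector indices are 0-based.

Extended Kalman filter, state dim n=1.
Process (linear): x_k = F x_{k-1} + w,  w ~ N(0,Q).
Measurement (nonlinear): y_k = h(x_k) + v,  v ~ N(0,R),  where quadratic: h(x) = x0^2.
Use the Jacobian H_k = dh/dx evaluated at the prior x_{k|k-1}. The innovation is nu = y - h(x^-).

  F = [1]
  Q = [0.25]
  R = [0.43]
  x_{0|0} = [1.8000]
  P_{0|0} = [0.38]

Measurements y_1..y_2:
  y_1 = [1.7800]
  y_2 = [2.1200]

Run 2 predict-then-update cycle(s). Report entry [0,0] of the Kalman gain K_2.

step 1: x^-=[1.8000]  P^-=[0.6300]  H_jac=[3.6000]  S=[8.5948]  K=[0.2639]  nu=[-1.4600]  x^+=[1.4147]  P^+=[0.0315]
step 2: x^-=[1.4147]  P^-=[0.2815]  H_jac=[2.8295]  S=[2.6838]  K=[0.2968]  nu=[0.1185]  x^+=[1.4499]  P^+=[0.0451]

K[0,0] = 0.2968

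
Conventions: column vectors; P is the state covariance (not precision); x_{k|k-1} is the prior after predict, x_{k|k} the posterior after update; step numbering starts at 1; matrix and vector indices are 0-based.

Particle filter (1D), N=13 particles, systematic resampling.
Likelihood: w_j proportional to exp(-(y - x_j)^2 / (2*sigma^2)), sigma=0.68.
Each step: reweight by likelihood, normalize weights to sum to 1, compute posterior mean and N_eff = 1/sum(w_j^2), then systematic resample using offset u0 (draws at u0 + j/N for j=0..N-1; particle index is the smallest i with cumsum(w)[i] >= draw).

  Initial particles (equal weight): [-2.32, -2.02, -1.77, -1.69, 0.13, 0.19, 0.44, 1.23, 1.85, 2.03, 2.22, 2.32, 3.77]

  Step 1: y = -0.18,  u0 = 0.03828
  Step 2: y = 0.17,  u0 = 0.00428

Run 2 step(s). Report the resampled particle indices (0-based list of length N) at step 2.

resampled_idx = [1, 1, 2, 3, 4, 5, 6, 7, 7, 8, 9, 10, 11]

step 1: w=[0.0026, 0.0094, 0.0237, 0.0310, 0.3286, 0.3144, 0.2406, 0.0425, 0.0042, 0.0019, 0.0007, 0.0004, 0.0000]  mean=0.1556  Neff=3.7286  idx=[3, 4, 4, 4, 4, 5, 5, 5, 5, 6, 6, 6, 7]
step 2: w=[0.0021, 0.0901, 0.0901, 0.0901, 0.0901, 0.0902, 0.0902, 0.0902, 0.0902, 0.0834, 0.0834, 0.0834, 0.0268]  mean=0.2547  Neff=11.5541  idx=[1, 1, 2, 3, 4, 5, 6, 7, 7, 8, 9, 10, 11]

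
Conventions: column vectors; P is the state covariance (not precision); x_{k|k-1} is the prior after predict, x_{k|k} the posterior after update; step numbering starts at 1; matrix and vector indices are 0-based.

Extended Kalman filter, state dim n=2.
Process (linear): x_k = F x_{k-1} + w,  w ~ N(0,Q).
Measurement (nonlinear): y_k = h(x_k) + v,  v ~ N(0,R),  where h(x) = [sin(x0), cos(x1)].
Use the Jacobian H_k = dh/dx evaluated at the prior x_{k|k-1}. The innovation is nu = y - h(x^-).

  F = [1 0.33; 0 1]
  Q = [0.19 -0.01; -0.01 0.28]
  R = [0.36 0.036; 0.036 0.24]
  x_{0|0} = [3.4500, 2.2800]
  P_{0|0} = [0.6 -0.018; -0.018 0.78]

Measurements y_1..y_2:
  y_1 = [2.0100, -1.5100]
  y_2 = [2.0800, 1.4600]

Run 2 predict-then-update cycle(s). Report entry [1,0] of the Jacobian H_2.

H_jac[1,0] = 0.0000

step 1: x^-=[4.2024, 2.2800]  P^-=[0.8631 0.2294; 0.2294 1.0600]  H_jac=[-0.4882 0.0000; 0.0000 -0.7589]  S=[0.5657 0.1210; 0.1210 0.8505]  K=[-0.7230 -0.1018; 0.0045 -0.9465]  nu=[2.8827, -0.8588]  x^+=[2.2056, 3.1057]  P^+=[0.5407 0.0665; 0.0665 0.2991]
step 2: x^-=[3.2304, 3.1057]  P^-=[0.8072 0.1552; 0.1552 0.5791]  H_jac=[-0.9961 0.0000; 0.0000 -0.0359]  S=[1.1608 0.0415; 0.0415 0.2407]  K=[-0.6961 0.0970; -0.1309 -0.0637]  nu=[2.1687, 2.4594]  x^+=[1.9594, 2.6650]  P^+=[0.2481 0.0496; 0.0496 0.5576]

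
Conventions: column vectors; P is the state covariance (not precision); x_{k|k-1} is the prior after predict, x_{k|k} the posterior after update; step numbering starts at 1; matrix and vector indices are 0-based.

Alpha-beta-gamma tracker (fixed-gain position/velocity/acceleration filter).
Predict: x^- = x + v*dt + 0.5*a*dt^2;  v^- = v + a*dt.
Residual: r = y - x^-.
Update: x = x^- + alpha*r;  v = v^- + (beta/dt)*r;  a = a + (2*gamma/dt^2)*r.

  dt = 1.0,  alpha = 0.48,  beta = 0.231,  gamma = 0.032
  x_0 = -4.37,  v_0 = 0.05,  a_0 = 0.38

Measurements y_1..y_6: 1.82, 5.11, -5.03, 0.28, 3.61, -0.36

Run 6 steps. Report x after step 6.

step 1: x_pred=-4.1300  r=5.9500  x^+=-1.2740  v^+=1.8045  a^+=0.7608
step 2: x_pred=0.9109  r=4.1992  x^+=2.9264  v^+=3.5353  a^+=1.0295
step 3: x_pred=6.9765  r=-12.0065  x^+=1.2134  v^+=1.7913  a^+=0.2611
step 4: x_pred=3.1352  r=-2.8552  x^+=1.7647  v^+=1.3929  a^+=0.0784
step 5: x_pred=3.1968  r=0.4132  x^+=3.3951  v^+=1.5667  a^+=0.1048
step 6: x_pred=5.0143  r=-5.3743  x^+=2.4346  v^+=0.4301  a^+=-0.2391

x_post = 2.4346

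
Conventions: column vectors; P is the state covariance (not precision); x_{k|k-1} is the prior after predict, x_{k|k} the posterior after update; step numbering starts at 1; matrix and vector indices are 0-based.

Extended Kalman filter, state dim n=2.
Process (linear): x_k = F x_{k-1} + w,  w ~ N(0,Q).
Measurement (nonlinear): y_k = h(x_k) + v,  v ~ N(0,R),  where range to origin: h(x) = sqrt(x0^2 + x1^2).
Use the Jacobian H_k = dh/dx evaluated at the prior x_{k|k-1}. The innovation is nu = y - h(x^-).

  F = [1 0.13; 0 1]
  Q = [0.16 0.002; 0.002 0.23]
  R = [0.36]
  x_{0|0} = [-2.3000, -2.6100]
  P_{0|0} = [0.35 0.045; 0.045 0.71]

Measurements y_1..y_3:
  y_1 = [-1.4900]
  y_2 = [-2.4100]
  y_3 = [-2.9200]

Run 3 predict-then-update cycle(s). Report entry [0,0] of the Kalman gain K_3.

step 1: x^-=[-2.6393, -2.6100]  P^-=[0.5337 0.1393; 0.1393 0.9400]  H_jac=[-0.7110 -0.7031]  S=[1.2339]  K=[-0.3869; -0.6160]  nu=[-5.2019]  x^+=[-0.6265, 0.5941]  P^+=[0.3490 -0.1548; -0.1548 0.4719]
step 2: x^-=[-0.5493, 0.5941]  P^-=[0.4767 -0.0914; -0.0914 0.7019]  H_jac=[-0.6789 0.7343]  S=[1.0493]  K=[-0.3724; 0.5503]  nu=[-3.2191]  x^+=[0.6495, -1.1775]  P^+=[0.3312 0.1236; 0.1236 0.3841]
step 3: x^-=[0.4965, -1.1775]  P^-=[0.5298 0.1755; 0.1755 0.6141]  H_jac=[0.3885 -0.9214]  S=[0.8357]  K=[0.0528; -0.5955]  nu=[-4.1978]  x^+=[0.2750, 1.3223]  P^+=[0.5275 0.2018; 0.2018 0.3177]

K[0,0] = 0.0528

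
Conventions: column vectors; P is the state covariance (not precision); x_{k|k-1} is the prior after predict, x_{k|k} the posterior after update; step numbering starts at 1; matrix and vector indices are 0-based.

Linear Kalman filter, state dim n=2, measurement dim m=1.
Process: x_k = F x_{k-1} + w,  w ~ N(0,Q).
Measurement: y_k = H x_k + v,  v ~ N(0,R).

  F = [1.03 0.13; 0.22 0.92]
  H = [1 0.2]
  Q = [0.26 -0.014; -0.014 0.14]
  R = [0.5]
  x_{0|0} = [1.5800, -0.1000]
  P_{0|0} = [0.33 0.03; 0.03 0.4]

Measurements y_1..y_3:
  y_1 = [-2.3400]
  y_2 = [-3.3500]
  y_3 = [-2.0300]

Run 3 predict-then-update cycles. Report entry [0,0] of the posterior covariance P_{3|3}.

P_post[0,0] = 0.2560

step 1: x^-=[1.6144, 0.2556]  P^-=[0.6249 0.1379; 0.1379 0.5067]  S=[1.2003]  K=[0.5436; 0.1993]  nu=[-4.0055]  x^+=[-0.5629, -0.5428]  P^+=[0.2702 0.0079; 0.0079 0.4590]
step 2: x^-=[-0.6504, -0.6232]  P^-=[0.5565 0.1098; 0.1098 0.5448]  S=[1.1222]  K=[0.5155; 0.1949]  nu=[-2.5750]  x^+=[-1.9777, -1.1251]  P^+=[0.2583 -0.0030; -0.0030 0.5021]
step 3: x^-=[-2.1833, -1.4702]  P^-=[0.5418 0.1017; 0.1017 0.5763]  S=[1.1055]  K=[0.5085; 0.1963]  nu=[0.4474]  x^+=[-1.9559, -1.3824]  P^+=[0.2560 -0.0086; -0.0086 0.5337]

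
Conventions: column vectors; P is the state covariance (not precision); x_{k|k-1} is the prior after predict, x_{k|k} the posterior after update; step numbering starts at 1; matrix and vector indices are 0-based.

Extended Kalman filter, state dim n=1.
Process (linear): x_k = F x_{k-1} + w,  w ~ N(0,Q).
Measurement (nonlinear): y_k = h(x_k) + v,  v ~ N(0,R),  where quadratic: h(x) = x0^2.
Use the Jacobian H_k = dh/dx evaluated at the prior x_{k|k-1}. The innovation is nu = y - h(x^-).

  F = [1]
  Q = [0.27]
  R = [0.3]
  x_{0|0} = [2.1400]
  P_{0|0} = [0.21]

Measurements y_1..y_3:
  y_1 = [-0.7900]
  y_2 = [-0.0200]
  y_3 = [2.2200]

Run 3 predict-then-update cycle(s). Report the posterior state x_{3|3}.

step 1: x^-=[2.1400]  P^-=[0.4800]  H_jac=[4.2800]  S=[9.0928]  K=[0.2259]  nu=[-5.3696]  x^+=[0.9268]  P^+=[0.0158]
step 2: x^-=[0.9268]  P^-=[0.2858]  H_jac=[1.8536]  S=[1.2821]  K=[0.4133]  nu=[-0.8790]  x^+=[0.5636]  P^+=[0.0669]
step 3: x^-=[0.5636]  P^-=[0.3369]  H_jac=[1.1271]  S=[0.7280]  K=[0.5216]  nu=[1.9024]  x^+=[1.5558]  P^+=[0.1388]

x_post = [1.5558]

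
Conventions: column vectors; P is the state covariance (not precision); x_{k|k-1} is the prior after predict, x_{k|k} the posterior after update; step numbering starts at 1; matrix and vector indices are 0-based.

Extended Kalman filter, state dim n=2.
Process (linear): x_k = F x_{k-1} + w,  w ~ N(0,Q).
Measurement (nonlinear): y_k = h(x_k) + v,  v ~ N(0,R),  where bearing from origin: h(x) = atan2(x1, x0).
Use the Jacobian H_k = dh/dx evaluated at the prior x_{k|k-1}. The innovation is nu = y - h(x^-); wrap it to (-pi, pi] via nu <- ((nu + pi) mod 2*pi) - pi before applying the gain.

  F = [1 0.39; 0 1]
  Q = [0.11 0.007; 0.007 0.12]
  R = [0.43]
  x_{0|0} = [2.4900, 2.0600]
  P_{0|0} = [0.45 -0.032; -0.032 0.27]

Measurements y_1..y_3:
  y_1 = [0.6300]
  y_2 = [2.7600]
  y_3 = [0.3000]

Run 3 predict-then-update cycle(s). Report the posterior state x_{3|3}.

x_post = [4.8912, 2.4211]

step 1: x^-=[3.2934, 2.0600]  P^-=[0.5761 0.0803; 0.0803 0.3900]  H_jac=[-0.1365 0.2182]  S=[0.4545]  K=[-0.1345; 0.1631]  nu=[0.0710]  x^+=[3.2838, 2.0716]  P^+=[0.5679 0.0903; 0.0903 0.3779]
step 2: x^-=[4.0918, 2.0716]  P^-=[0.8058 0.2447; 0.2447 0.4979]  H_jac=[-0.0985 0.1945]  S=[0.4473]  K=[-0.0710; 0.1627]  nu=[2.2913]  x^+=[3.9290, 2.4443]  P^+=[0.8035 0.2498; 0.2498 0.4861]
step 3: x^-=[4.8823, 2.4443]  P^-=[1.1823 0.4464; 0.4464 0.6061]  H_jac=[-0.0820 0.1638]  S=[0.4422]  K=[-0.0539; 0.1417]  nu=[-0.1642]  x^+=[4.8912, 2.4211]  P^+=[1.1810 0.4498; 0.4498 0.5972]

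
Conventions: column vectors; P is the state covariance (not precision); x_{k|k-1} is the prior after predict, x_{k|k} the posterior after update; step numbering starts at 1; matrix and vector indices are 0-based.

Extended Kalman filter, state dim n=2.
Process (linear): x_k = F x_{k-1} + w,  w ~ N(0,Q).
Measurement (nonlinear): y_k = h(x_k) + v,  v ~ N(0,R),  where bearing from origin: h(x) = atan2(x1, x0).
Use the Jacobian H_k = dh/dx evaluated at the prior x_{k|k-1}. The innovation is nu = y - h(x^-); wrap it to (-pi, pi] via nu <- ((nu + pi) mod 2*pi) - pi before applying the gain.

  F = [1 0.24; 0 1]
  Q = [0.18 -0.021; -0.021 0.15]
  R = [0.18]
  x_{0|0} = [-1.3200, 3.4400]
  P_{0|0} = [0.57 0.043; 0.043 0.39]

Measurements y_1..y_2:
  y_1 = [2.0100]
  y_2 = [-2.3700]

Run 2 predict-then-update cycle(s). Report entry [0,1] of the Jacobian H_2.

step 1: x^-=[-0.4944, 3.4400]  P^-=[0.7931 0.1156; 0.1156 0.5400]  H_jac=[-0.2848 -0.0409]  S=[0.2479]  K=[-0.9302; -0.2219]  nu=[0.2965]  x^+=[-0.7702, 3.3742]  P^+=[0.5786 0.0644; 0.0644 0.5278]
step 2: x^-=[0.0397, 3.3742]  P^-=[0.8199 0.1701; 0.1701 0.6778]  H_jac=[-0.2963 0.0035]  S=[0.2517]  K=[-0.9631; -0.1909]  nu=[2.3541]  x^+=[-2.2276, 2.9248]  P^+=[0.5865 0.1238; 0.1238 0.6686]

H_jac[0,1] = 0.0035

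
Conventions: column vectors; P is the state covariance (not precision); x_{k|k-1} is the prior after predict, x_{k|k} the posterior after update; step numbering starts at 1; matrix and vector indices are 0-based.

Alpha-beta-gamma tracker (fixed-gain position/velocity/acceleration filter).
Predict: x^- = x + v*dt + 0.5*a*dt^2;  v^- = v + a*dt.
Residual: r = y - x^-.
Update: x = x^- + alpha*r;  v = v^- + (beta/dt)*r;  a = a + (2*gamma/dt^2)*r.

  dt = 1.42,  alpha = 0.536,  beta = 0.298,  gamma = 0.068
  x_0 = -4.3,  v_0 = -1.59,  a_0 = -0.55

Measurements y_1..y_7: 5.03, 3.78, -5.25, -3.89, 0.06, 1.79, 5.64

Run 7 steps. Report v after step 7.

v_post = 1.7255

step 1: x_pred=-7.1123  r=12.1423  x^+=-0.6040  v^+=0.1772  a^+=0.2690
step 2: x_pred=-0.0813  r=3.8613  x^+=1.9884  v^+=1.3694  a^+=0.5294
step 3: x_pred=4.4667  r=-9.7167  x^+=-0.7415  v^+=0.0820  a^+=-0.1260
step 4: x_pred=-0.7520  r=-3.1380  x^+=-2.4340  v^+=-0.7554  a^+=-0.3376
step 5: x_pred=-3.8470  r=3.9070  x^+=-1.7528  v^+=-0.4149  a^+=-0.0741
step 6: x_pred=-2.4167  r=4.2067  x^+=-0.1619  v^+=0.3627  a^+=0.2096
step 7: x_pred=0.5645  r=5.0755  x^+=3.2850  v^+=1.7255  a^+=0.5520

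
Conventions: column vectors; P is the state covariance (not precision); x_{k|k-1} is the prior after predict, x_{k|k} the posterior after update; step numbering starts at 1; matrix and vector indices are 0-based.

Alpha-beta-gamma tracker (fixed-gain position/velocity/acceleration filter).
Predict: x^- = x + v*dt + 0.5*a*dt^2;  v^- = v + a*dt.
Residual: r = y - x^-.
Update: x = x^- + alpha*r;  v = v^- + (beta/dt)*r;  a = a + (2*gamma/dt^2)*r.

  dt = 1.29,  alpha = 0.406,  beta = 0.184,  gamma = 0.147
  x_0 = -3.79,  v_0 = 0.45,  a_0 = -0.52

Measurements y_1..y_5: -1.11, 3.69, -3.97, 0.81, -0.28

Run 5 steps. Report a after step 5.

step 1: x_pred=-3.6422  r=2.5322  x^+=-2.6141  v^+=0.1404  a^+=-0.0726
step 2: x_pred=-2.4935  r=6.1835  x^+=0.0170  v^+=0.9287  a^+=1.0198
step 3: x_pred=2.0635  r=-6.0335  x^+=-0.3861  v^+=1.3836  a^+=-0.0461
step 4: x_pred=1.3604  r=-0.5504  x^+=1.1369  v^+=1.2456  a^+=-0.1434
step 5: x_pred=2.6244  r=-2.9044  x^+=1.4452  v^+=0.6463  a^+=-0.6565

a_post = -0.6565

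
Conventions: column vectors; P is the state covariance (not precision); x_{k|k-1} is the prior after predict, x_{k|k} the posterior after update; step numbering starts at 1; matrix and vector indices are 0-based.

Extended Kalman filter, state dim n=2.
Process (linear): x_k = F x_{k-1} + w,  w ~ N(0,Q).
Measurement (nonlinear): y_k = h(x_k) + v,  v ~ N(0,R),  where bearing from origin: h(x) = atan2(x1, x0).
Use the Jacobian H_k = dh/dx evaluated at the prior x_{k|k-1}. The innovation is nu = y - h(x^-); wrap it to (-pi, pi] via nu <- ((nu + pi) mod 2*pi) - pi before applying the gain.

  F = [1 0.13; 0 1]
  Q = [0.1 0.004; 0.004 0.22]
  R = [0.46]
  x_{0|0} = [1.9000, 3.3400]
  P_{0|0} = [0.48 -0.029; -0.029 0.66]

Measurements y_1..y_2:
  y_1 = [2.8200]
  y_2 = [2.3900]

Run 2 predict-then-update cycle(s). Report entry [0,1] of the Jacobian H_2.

step 1: x^-=[2.3342, 3.3400]  P^-=[0.5836 0.0608; 0.0608 0.8800]  H_jac=[-0.2012 0.1406]  S=[0.4976]  K=[-0.2188; 0.2240]  nu=[1.8592]  x^+=[1.9275, 3.7565]  P^+=[0.5598 0.0852; 0.0852 0.8550]
step 2: x^-=[2.4158, 3.7565]  P^-=[0.6964 0.2003; 0.2003 1.0750]  H_jac=[-0.1883 0.1211]  S=[0.4913]  K=[-0.2175; 0.1882]  nu=[1.3907]  x^+=[2.1133, 4.0183]  P^+=[0.6731 0.2205; 0.2205 1.0576]

H_jac[0,1] = 0.1211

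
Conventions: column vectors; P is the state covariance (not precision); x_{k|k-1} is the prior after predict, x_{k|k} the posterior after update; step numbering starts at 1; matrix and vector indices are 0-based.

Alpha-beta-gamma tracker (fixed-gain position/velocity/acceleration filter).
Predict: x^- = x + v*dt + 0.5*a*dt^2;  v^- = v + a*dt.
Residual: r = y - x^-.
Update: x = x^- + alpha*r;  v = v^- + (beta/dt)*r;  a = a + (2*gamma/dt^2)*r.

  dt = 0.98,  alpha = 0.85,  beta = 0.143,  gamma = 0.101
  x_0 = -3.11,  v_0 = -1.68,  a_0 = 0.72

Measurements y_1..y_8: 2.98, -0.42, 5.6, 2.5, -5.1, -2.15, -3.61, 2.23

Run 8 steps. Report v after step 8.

step 1: x_pred=-4.4107  r=7.3907  x^+=1.8714  v^+=0.1040  a^+=2.2745
step 2: x_pred=3.0656  r=-3.4856  x^+=0.1028  v^+=1.8244  a^+=1.5414
step 3: x_pred=2.6309  r=2.9691  x^+=5.1546  v^+=3.7682  a^+=2.1658
step 4: x_pred=9.8875  r=-7.3875  x^+=3.6081  v^+=4.8127  a^+=0.6120
step 5: x_pred=8.6185  r=-13.7185  x^+=-3.0422  v^+=3.4108  a^+=-2.2734
step 6: x_pred=-0.7914  r=-1.3586  x^+=-1.9462  v^+=0.9846  a^+=-2.5591
step 7: x_pred=-2.2102  r=-1.3998  x^+=-3.4000  v^+=-1.7276  a^+=-2.8535
step 8: x_pred=-6.4633  r=8.6933  x^+=0.9260  v^+=-3.2556  a^+=-1.0251

v_post = -3.2556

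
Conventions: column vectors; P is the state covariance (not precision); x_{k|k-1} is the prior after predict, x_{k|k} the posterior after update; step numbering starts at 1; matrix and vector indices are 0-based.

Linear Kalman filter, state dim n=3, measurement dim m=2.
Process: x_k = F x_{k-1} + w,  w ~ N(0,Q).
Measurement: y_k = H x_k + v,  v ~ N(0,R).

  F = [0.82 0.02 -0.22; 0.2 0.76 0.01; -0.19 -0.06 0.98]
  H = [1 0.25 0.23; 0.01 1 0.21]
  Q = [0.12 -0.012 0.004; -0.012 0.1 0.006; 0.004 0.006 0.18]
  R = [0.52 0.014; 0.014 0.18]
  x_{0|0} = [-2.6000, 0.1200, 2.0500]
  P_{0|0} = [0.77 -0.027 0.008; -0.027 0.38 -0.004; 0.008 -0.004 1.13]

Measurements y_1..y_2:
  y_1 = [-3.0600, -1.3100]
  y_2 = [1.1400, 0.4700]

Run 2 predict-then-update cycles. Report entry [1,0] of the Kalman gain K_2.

step 1: x^-=[-2.5806, -0.4083, 2.4958]  P^-=[0.6889 0.1010 -0.3520; 0.1010 0.3422 -0.0267; -0.3520 -0.0267 1.2913]  S=[1.1841 0.1878; 0.1878 0.5685]  K=[0.5543 -0.1233; 0.0614 0.5735; -0.1259 0.4654]  nu=[-0.9514, -1.4000]  x^+=[-2.9353, -1.2696, 1.9640]  P^+=[0.3421 0.0426 -0.2881; 0.0426 0.1375 -0.1611; -0.2881 -0.1611 1.1714]
step 2: x^-=[-2.8644, -1.5323, 2.5586]  P^-=[0.5135 0.1076 -0.5531; 0.1076 0.2026 -0.1843; -0.5531 -0.1843 1.4451]  S=[0.9008 0.0779; 0.0779 0.3688]  K=[0.4681 -0.1083; 0.0916 0.4279; -0.3289 0.3777]  nu=[3.7990, 1.4937]  x^+=[-1.2478, -0.5452, 1.8733]  P^+=[0.3197 0.0712 -0.4159; 0.0712 0.1214 -0.2085; -0.4159 -0.2085 1.3144]

K[1,0] = 0.0916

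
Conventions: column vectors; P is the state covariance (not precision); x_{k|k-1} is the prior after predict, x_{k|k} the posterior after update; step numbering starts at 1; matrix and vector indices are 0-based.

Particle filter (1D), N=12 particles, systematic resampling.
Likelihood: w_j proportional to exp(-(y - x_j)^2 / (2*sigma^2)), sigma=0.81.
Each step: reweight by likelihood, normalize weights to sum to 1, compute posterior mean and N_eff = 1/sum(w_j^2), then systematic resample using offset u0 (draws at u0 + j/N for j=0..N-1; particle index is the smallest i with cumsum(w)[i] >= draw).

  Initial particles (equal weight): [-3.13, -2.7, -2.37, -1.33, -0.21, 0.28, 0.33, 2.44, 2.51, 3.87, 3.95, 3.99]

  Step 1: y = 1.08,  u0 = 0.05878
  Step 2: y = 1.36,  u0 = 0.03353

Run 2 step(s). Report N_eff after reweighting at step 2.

step 1: w=[0.0000, 0.0000, 0.0001, 0.0059, 0.1393, 0.3040, 0.3225, 0.1209, 0.1042, 0.0013, 0.0009, 0.0008]  mean=0.7228  Neff=4.1430  idx=[4, 4, 5, 5, 5, 6, 6, 6, 6, 7, 7, 8]
step 2: w=[0.0339, 0.0339, 0.0912, 0.0912, 0.0912, 0.0988, 0.0988, 0.0988, 0.0988, 0.0912, 0.0912, 0.0810]  mean=0.8410  Neff=11.1738  idx=[0, 2, 3, 4, 5, 6, 6, 7, 8, 9, 10, 11]

N_eff = 11.1738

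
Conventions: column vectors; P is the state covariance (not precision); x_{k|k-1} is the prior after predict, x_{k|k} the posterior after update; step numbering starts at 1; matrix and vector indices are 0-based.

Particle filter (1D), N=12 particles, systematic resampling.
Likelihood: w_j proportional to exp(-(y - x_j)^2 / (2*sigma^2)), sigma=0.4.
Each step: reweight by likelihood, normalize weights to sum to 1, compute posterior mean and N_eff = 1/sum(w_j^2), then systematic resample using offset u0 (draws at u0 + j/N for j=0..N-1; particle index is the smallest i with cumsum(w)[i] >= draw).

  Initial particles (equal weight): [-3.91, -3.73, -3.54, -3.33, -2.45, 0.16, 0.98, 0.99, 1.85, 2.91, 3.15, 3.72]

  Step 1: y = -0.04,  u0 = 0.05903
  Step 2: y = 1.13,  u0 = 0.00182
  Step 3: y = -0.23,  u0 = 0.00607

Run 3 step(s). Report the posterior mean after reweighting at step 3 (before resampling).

post_mean = 0.1775

step 1: w=[0.0000, 0.0000, 0.0000, 0.0000, 0.0000, 0.9216, 0.0404, 0.0379, 0.0000, 0.0000, 0.0000, 0.0000]  mean=0.2247  Neff=1.1731  idx=[5, 5, 5, 5, 5, 5, 5, 5, 5, 5, 5, 7]
step 2: w=[0.0347, 0.0347, 0.0347, 0.0347, 0.0347, 0.0347, 0.0347, 0.0347, 0.0347, 0.0347, 0.0347, 0.6180]  mean=0.6730  Neff=2.5303  idx=[0, 2, 4, 7, 9, 11, 11, 11, 11, 11, 11, 11]
step 3: w=[0.1958, 0.1958, 0.1958, 0.1958, 0.1958, 0.0030, 0.0030, 0.0030, 0.0030, 0.0030, 0.0030, 0.0030]  mean=0.1775  Neff=5.2156  idx=[0, 0, 0, 1, 1, 2, 2, 3, 3, 3, 4, 4]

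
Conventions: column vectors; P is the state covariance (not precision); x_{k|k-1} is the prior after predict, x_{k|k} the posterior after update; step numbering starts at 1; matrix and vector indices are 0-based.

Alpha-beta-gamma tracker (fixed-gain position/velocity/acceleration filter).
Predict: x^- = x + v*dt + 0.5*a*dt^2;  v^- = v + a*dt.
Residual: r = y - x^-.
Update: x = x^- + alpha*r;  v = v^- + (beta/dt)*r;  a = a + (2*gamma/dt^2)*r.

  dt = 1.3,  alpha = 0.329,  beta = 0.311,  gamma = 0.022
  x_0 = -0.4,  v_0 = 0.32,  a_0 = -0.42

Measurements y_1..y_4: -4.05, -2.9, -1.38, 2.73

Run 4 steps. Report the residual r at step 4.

resid = 9.0435

step 1: x_pred=-0.3389  r=-3.7111  x^+=-1.5599  v^+=-1.1138  a^+=-0.5166
step 2: x_pred=-3.4443  r=0.5443  x^+=-3.2653  v^+=-1.6552  a^+=-0.5024
step 3: x_pred=-5.8416  r=4.4616  x^+=-4.3737  v^+=-1.2410  a^+=-0.3863
step 4: x_pred=-6.3135  r=9.0435  x^+=-3.3382  v^+=0.4203  a^+=-0.1508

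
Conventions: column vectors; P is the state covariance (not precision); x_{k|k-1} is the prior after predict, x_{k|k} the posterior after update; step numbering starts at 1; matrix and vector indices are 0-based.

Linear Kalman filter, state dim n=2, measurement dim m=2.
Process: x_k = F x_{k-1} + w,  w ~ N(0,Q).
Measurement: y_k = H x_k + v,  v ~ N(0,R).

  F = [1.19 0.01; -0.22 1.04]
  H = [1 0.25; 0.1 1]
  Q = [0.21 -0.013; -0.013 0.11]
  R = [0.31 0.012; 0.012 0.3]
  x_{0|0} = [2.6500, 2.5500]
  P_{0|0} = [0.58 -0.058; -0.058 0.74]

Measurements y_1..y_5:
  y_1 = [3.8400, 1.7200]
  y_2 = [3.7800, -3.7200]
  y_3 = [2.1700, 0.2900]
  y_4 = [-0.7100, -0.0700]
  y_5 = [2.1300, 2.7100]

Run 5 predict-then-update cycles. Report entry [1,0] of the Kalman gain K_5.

step 1: x^-=[3.1790, 2.0690]  P^-=[1.0300 -0.2288; -0.2288 0.9650]  S=[1.2859 0.1217; 0.1217 1.2295]  K=[0.7734 -0.1789; -0.0634 0.7725]  nu=[0.1437, -0.6669]  x^+=[3.4095, 1.5447]  P^+=[0.2551 -0.0699; -0.0699 0.2380]
step 2: x^-=[4.0727, 0.8564]  P^-=[0.5696 -0.1637; -0.1637 0.4117]  S=[0.8235 0.0041; 0.0041 0.6847]  K=[0.6428 -0.1597; -0.0766 0.5779]  nu=[-0.5068, -4.9837]  x^+=[4.5429, -1.9848]  P^+=[0.2127 -0.0615; -0.0615 0.1786]
step 3: x^-=[5.3863, -3.0637]  P^-=[0.5098 -0.1428; -0.1428 0.3416]  S=[0.7697 0.0020; 0.0020 0.6181]  K=[0.6163 -0.1505; -0.0759 0.5298]  nu=[-2.4503, 2.8150]  x^+=[3.4523, -1.3862]  P^+=[0.2038 -0.0581; -0.0581 0.1638]
step 4: x^-=[4.0944, -2.2012]  P^-=[0.4972 -0.1365; -0.1365 0.3237]  S=[0.7592 0.0028; 0.0028 0.6013]  K=[0.6105 -0.1471; -0.0750 0.5159]  nu=[-4.2541, 1.7218]  x^+=[1.2441, -0.9937]  P^+=[0.2017 -0.0570; -0.0570 0.1596]
step 5: x^-=[1.4705, -1.3071]  P^-=[0.4943 -0.1345; -0.1345 0.3184]  S=[0.7570 0.0031; 0.0031 0.5965]  K=[0.6092 -0.1459; -0.0747 0.5117]  nu=[0.9863, 3.8701]  x^+=[1.5068, 0.5995]  P^+=[0.2013 -0.0566; -0.0566 0.1583]

K[1,0] = -0.0747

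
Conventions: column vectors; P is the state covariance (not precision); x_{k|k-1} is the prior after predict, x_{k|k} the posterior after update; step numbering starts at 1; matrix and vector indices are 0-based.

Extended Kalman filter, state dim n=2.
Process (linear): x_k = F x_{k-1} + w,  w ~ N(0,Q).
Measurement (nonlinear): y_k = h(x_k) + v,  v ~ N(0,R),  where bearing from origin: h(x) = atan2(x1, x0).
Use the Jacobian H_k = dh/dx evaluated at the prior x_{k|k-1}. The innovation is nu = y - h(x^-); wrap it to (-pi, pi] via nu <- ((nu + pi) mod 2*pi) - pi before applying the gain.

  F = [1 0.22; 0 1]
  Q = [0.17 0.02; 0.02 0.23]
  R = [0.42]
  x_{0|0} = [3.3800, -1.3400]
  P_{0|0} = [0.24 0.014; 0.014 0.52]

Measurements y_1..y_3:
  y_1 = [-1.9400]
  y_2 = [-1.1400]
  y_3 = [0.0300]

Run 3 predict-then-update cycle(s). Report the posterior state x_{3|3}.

step 1: x^-=[3.0852, -1.3400]  P^-=[0.4413 0.1484; 0.1484 0.7500]  H_jac=[0.1184 0.2727]  S=[0.4915]  K=[0.1887; 0.4518]  nu=[-1.5303]  x^+=[2.7965, -2.0314]  P^+=[0.4238 0.1065; 0.1065 0.6497]
step 2: x^-=[2.3496, -2.0314]  P^-=[0.6721 0.2694; 0.2694 0.8797]  H_jac=[0.2106 0.2436]  S=[0.5296]  K=[0.3911; 0.5116]  nu=[-0.4271]  x^+=[2.1825, -2.2499]  P^+=[0.5911 0.1634; 0.1634 0.7410]
step 3: x^-=[1.6876, -2.2499]  P^-=[0.8689 0.3465; 0.3465 0.9710]  H_jac=[0.2844 0.2133]  S=[0.5765]  K=[0.5569; 0.5302]  nu=[0.9573]  x^+=[2.2206, -1.7423]  P^+=[0.6901 0.1762; 0.1762 0.8089]

x_post = [2.2206, -1.7423]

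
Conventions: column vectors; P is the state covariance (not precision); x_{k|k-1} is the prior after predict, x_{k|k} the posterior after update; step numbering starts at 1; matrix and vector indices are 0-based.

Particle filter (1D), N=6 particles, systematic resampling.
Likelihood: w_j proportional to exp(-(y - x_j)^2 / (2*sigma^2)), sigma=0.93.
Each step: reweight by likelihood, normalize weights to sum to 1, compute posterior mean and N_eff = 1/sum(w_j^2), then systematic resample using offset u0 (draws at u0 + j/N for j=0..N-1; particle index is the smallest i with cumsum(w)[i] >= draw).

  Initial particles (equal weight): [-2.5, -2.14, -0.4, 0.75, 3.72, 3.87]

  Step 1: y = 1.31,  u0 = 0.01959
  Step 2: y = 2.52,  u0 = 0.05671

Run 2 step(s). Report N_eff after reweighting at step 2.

step 1: w=[0.0002, 0.0010, 0.1712, 0.7743, 0.0323, 0.0210]  mean=0.7112  Neff=1.5864  idx=[2, 3, 3, 3, 3, 3]
step 2: w=[0.0088, 0.1982, 0.1982, 0.1982, 0.1982, 0.1982]  mean=0.7399  Neff=5.0869  idx=[1, 2, 2, 3, 4, 5]

N_eff = 5.0869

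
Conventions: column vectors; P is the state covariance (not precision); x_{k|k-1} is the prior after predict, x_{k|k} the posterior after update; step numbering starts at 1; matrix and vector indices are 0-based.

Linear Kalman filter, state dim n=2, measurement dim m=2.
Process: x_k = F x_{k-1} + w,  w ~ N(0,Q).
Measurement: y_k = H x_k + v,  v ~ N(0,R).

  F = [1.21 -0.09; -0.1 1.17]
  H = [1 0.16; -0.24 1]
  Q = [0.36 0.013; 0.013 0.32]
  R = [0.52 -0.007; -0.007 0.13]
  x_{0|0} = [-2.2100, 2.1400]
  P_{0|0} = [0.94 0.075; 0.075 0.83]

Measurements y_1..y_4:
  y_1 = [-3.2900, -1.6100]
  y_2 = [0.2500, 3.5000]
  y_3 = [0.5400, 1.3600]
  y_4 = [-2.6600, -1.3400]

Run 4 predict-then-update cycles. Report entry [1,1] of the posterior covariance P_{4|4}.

P_post[1,1] = 0.1074

step 1: x^-=[-2.8667, 2.7248]  P^-=[1.7266 -0.0813; -0.0813 1.4480]  S=[2.2577 -0.2679; -0.2679 1.7165]  K=[0.7384 -0.1735; 0.1712 0.8817]  nu=[-0.8593, -5.0228]  x^+=[-2.6296, -1.8508]  P^+=[0.3752 0.0623; 0.0623 0.1284]
step 2: x^-=[-3.0152, -1.9025]  P^-=[0.8968 0.0429; 0.0429 0.4849]  S=[1.4430 -0.1034; -0.1034 0.6460]  K=[0.6142 -0.1685; 0.1377 0.7568]  nu=[3.5696, 4.6789]  x^+=[-1.6111, 2.1299]  P^+=[0.3127 0.0489; 0.0489 0.1091]
step 3: x^-=[-2.1411, 2.6531]  P^-=[0.8081 0.0333; 0.0333 0.4611]  S=[1.3506 -0.0952; -0.0952 0.6217]  K=[0.5905 -0.1681; 0.1321 0.7491]  nu=[2.2566, -1.8070]  x^+=[-0.5050, 1.5975]  P^+=[0.3008 0.0462; 0.0462 0.1075]
step 4: x^-=[-0.7548, 1.9196]  P^-=[0.7912 0.0311; 0.0311 0.4594]  S=[1.3330 -0.0935; -0.0935 0.6201]  K=[0.5856 -0.1678; 0.1310 0.7486]  nu=[-2.2123, -3.4408]  x^+=[-1.4729, -0.9460]  P^+=[0.2984 0.0457; 0.0457 0.1074]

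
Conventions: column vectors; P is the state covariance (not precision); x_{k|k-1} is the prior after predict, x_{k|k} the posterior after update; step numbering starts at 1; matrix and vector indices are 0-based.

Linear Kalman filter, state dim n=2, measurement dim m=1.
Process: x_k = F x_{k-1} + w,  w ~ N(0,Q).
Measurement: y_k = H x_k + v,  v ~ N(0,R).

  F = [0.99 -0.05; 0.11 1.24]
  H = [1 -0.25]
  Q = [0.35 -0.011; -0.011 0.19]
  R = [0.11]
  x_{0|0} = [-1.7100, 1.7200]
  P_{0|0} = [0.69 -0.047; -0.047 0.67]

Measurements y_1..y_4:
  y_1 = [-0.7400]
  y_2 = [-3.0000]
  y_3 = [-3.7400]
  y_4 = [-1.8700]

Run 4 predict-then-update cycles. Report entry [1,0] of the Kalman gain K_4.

K[1,0] = -0.9379

step 1: x^-=[-1.7789, 1.9447]  P^-=[1.0326 -0.0348; -0.0348 1.2157]  S=[1.2360]  K=[0.8425; -0.2741]  nu=[1.5251]  x^+=[-0.4941, 1.5267]  P^+=[0.1553 0.2506; 0.2506 1.1229]
step 2: x^-=[-0.5654, 1.8388]  P^-=[0.4802 0.2425; 0.2425 1.9868]  S=[0.5931]  K=[0.7074; -0.4285]  nu=[-1.9749]  x^+=[-1.9625, 2.6850]  P^+=[0.1834 0.4223; 0.4223 1.8778]
step 3: x^-=[-2.0771, 3.1136]  P^-=[0.4926 0.4087; 0.4087 3.1948]  S=[0.5980]  K=[0.6530; -0.6523]  nu=[-0.8845]  x^+=[-2.6547, 3.6905]  P^+=[0.2377 0.6633; 0.6633 2.9404]
step 4: x^-=[-2.8127, 4.2842]  P^-=[0.5246 0.6433; 0.6433 4.8950]  S=[0.6189]  K=[0.5878; -0.9379]  nu=[2.0137]  x^+=[-1.6290, 2.3955]  P^+=[0.3108 0.9845; 0.9845 4.3505]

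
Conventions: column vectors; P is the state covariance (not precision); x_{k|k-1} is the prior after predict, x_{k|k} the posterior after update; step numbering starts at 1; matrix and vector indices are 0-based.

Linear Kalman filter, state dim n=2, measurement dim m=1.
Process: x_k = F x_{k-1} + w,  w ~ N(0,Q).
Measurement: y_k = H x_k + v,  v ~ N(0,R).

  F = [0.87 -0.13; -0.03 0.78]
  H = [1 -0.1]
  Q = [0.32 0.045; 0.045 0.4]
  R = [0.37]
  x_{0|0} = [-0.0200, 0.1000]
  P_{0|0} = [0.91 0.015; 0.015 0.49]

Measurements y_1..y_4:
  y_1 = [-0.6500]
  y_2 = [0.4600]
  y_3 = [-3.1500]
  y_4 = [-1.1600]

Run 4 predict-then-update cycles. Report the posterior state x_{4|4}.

step 1: x^-=[-0.0304, 0.0786]  P^-=[1.0137 -0.0182; -0.0182 0.6982]  S=[1.3943]  K=[0.7283; -0.0631]  nu=[-0.6117]  x^+=[-0.4759, 0.1172]  P^+=[0.2741 0.0459; 0.0459 0.6927]
step 2: x^-=[-0.4293, 0.1057]  P^-=[0.5288 -0.0011; -0.0011 0.8195]  S=[0.9072]  K=[0.5830; -0.0915]  nu=[0.8999]  x^+=[0.0953, 0.0234]  P^+=[0.2204 0.0473; 0.0473 0.8119]
step 3: x^-=[0.0799, 0.0154]  P^-=[0.4899 -0.0108; -0.0108 0.8920]  S=[0.8709]  K=[0.5637; -0.1148]  nu=[-3.2283]  x^+=[-1.7399, 0.3859]  P^+=[0.2131 0.0456; 0.0456 0.8805]
step 4: x^-=[-1.5639, 0.3532]  P^-=[0.4859 -0.0187; -0.0187 0.9337]  S=[0.8690]  K=[0.5613; -0.1290]  nu=[0.4392]  x^+=[-1.3174, 0.2966]  P^+=[0.2121 0.0442; 0.0442 0.9193]

x_post = [-1.3174, 0.2966]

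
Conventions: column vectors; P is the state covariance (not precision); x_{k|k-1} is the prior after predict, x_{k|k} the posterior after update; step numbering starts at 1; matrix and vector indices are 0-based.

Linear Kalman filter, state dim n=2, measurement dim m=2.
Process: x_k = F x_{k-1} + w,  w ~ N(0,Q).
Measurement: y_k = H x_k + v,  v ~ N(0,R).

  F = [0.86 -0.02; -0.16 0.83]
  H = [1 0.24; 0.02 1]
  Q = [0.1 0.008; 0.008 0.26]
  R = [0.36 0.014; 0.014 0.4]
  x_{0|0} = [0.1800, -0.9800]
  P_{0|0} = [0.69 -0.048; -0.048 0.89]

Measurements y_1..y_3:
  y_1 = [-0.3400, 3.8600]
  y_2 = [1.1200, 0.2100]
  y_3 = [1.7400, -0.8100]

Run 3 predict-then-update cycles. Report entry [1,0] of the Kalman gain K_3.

K[1,0] = 0.0314

step 1: x^-=[0.1744, -0.8422]  P^-=[0.6123 -0.1361; -0.1361 0.9035]  S=[0.9590 0.1063; 0.1063 1.2983]  K=[0.6206 -0.1462; 0.0073 0.6932]  nu=[-0.3123, 4.6987]  x^+=[-0.7065, 2.4128]  P^+=[0.2345 -0.0545; -0.0545 0.2785]
step 2: x^-=[-0.6559, 2.1156]  P^-=[0.2754 -0.0680; -0.0680 0.4723]  S=[0.6300 0.0646; 0.0646 0.8697]  K=[0.4218 -0.1031; 0.0167 0.5403]  nu=[1.2681, -1.8925]  x^+=[0.0742, 1.1143]  P^+=[0.1597 -0.0385; -0.0385 0.2171]
step 3: x^-=[0.0415, 0.9130]  P^-=[0.2195 -0.0452; -0.0452 0.4239]  S=[0.5822 0.0747; 0.0747 0.8222]  K=[0.3690 -0.0832; 0.0314 0.5116]  nu=[1.4793, -1.7238]  x^+=[0.7309, 0.0776]  P^+=[0.1391 -0.0309; -0.0309 0.2057]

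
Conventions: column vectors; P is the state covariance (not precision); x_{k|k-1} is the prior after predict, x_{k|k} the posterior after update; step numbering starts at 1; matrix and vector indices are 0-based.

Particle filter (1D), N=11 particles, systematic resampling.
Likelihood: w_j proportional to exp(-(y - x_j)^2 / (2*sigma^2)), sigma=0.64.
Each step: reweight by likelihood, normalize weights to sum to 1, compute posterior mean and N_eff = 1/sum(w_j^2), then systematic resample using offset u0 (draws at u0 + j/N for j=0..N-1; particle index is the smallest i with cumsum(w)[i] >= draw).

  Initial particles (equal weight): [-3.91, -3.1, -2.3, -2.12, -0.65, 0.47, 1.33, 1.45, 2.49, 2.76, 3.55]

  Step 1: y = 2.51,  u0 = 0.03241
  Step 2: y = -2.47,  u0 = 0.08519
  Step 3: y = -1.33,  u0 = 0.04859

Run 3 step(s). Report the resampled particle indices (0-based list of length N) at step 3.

resampled_idx = [0, 1, 2, 3, 3, 4, 5, 6, 7, 8, 10]

step 1: w=[0.0000, 0.0000, 0.0000, 0.0000, 0.0000, 0.0024, 0.0693, 0.0963, 0.3792, 0.3515, 0.1013]  mean=2.5070  Neff=3.4280  idx=[6, 7, 8, 8, 8, 8, 9, 9, 9, 9, 10]
step 2: w=[0.7560, 0.2440, 0.0000, 0.0000, 0.0000, 0.0000, 0.0000, 0.0000, 0.0000, 0.0000, 0.0000]  mean=1.3593  Neff=1.5847  idx=[0, 0, 0, 0, 0, 0, 0, 0, 1, 1, 1]
step 3: w=[0.1069, 0.1069, 0.1069, 0.1069, 0.1069, 0.1069, 0.1069, 0.1069, 0.0482, 0.0482, 0.0482]  mean=1.3474  Neff=10.1590  idx=[0, 1, 2, 3, 3, 4, 5, 6, 7, 8, 10]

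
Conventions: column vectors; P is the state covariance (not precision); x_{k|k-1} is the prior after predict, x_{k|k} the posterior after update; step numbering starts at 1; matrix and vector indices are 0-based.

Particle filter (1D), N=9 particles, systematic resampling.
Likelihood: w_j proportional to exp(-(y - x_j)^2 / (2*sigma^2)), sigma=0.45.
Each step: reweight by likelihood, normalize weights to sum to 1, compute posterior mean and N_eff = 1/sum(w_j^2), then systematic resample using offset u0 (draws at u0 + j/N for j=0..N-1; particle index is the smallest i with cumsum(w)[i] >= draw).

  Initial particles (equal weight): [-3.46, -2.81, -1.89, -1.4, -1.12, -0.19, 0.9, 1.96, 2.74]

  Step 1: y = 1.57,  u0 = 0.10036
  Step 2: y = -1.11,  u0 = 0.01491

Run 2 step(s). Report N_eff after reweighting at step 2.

step 1: w=[0.0000, 0.0000, 0.0000, 0.0000, 0.0000, 0.0005, 0.3139, 0.6533, 0.0324]  mean=1.6515  Neff=1.9000  idx=[6, 6, 7, 7, 7, 7, 7, 7, 8]
step 2: w=[0.5000, 0.5000, 0.0000, 0.0000, 0.0000, 0.0000, 0.0000, 0.0000, 0.0000]  mean=0.9000  Neff=2.0000  idx=[0, 0, 0, 0, 0, 1, 1, 1, 1]

N_eff = 2.0000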